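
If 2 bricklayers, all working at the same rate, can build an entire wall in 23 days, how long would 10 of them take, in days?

Total work is 2·23 = 46 bricklayer-days.
With 10 bricklayers: 46/10 = 23/5 days.

23/5 days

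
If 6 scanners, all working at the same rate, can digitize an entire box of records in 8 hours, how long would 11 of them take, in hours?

Total work is 6·8 = 48 scanner-hours.
With 11 scanners: 48/11 hours.

48/11 hours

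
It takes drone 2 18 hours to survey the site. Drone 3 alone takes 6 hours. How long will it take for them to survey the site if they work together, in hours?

9/2 hours

With two workers the combined time is the product over the sum: 18·6/(18+6) = 108/24 = 9/2 hours.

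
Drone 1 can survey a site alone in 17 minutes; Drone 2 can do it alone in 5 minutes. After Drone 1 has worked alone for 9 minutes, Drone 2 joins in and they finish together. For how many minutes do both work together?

20/11 minutes

In 9 minutes Drone 1 does 9/17 of the job, leaving 8/17.
Drone 1 and Drone 2 together work at 22/85 per minute, so finishing takes 8/17 ÷ 22/85 = 20/11 minutes.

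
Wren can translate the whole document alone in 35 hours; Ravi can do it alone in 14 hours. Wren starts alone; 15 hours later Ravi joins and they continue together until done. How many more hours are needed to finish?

40/7 hours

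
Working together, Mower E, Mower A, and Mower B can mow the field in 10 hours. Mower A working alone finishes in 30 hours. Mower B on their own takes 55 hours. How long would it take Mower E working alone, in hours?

165/8 hours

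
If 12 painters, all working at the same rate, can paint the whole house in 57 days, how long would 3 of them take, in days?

Total work is 12·57 = 684 painter-days.
With 3 painters: 684/3 = 228 days.

228 days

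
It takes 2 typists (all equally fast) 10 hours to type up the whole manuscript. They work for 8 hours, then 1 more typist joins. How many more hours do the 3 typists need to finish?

4/3 hours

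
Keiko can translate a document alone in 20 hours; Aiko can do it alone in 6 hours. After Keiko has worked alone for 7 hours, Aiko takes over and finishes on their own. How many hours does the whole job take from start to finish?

109/10 hours

In 7 hours Keiko does 7/20 of the job, leaving 13/20.
Aiko works at 1/6 per hour, so finishing takes 13/20 ÷ 1/6 = 39/10 hours.
Total time = 7 + 39/10 = 109/10 hours.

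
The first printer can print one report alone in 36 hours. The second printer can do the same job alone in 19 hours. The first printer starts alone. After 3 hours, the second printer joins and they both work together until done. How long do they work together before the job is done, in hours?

In the first 3 hours the first printer alone does 3/36 = 1/12 of the job, leaving 11/12.
Once everyone is working, combined rate: 1/36 + 1/19 = (19 + 36)/684 = 55/684 per hour.
Remaining 11/12 at 55/684 per hour takes 57/5 hours.

57/5 hours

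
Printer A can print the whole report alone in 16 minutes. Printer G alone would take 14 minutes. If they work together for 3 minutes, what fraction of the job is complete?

45/112

Combined rate: 1/16 + 1/14 = (7 + 8)/112 = 15/112 per minute.
In 3 minutes they complete 3·15/112 = 45/112 of the job.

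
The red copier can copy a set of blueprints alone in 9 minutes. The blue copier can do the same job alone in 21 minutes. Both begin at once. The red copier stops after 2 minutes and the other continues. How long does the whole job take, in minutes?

49/3 minutes

In the first 2 minutes the combined rate is 10/63, so 20/63 of the job is done, leaving 43/63.
After the red copier leaves the rate is 1/21 per minute; the remaining 43/63 takes 43/3 minutes.
Total = 2 + 43/3 = 49/3 minutes.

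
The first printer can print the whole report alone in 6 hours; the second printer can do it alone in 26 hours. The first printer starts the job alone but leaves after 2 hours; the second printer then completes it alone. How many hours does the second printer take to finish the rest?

In 2 hours the first printer does 2/6 = 1/3 of the job, leaving 2/3.
The second printer works at 1/26 per hour, so finishing takes 2/3 ÷ 1/26 = 52/3 hours.

52/3 hours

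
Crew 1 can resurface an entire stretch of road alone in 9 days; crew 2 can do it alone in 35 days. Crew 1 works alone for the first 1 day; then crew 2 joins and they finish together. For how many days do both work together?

70/11 days

In 1 day crew 1 does 1/9 of the job, leaving 8/9.
Crew 1 and crew 2 together work at 44/315 per day, so finishing takes 8/9 ÷ 44/315 = 70/11 days.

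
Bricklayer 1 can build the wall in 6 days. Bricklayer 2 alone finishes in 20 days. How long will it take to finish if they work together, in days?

With two workers the combined time is the product over the sum: 6·20/(6+20) = 120/26 = 60/13 days.

60/13 days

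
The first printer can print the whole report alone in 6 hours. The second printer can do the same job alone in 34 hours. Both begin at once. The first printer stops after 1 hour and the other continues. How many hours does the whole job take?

85/3 hours

In the first 1 hour the combined rate is 10/51, so 10/51 of the job is done, leaving 41/51.
After the first printer leaves the rate is 1/34 per hour; the remaining 41/51 takes 82/3 hours.
Total = 1 + 82/3 = 85/3 hours.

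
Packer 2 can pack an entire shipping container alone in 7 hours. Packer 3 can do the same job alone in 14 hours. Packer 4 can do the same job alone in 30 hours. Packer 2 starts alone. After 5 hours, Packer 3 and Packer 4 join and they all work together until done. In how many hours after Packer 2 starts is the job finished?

In the first 5 hours Packer 2 alone does 5/7 of the job, leaving 2/7.
Once everyone is working, combined rate: 1/7 + 1/14 + 1/30 = (30 + 15 + 7)/210 = 52/210 = 26/105 per hour.
Remaining 2/7 at 26/105 per hour takes 15/13 hours.
Total from the start = 5 + 15/13 = 80/13 hours.

80/13 hours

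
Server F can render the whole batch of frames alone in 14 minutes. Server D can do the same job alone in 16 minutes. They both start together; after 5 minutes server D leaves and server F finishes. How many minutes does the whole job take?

In the first 5 minutes the combined rate is 15/112, so 75/112 of the job is done, leaving 37/112.
After server D leaves the rate is 1/14 per minute; the remaining 37/112 takes 37/8 minutes.
Total = 5 + 37/8 = 77/8 minutes.

77/8 minutes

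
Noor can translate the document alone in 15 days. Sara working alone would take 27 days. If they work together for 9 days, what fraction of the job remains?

1/15

Combined rate: 1/15 + 1/27 = (9 + 5)/135 = 14/135 per day.
In 9 days they complete 9·14/135 = 14/15 of the job.
So 1/15 remains.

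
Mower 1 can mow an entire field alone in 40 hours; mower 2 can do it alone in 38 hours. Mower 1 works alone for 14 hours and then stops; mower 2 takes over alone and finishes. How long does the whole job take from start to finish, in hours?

In 14 hours mower 1 does 14/40 = 7/20 of the job, leaving 13/20.
Mower 2 works at 1/38 per hour, so finishing takes 13/20 ÷ 1/38 = 247/10 hours.
Total time = 14 + 247/10 = 387/10 hours.

387/10 hours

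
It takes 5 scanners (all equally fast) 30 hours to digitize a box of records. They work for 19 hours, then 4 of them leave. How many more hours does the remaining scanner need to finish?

55 hours

One scanner does 1/150 of the job per hour.
After 19 hours with 5 scanners, 19/30 is done (11/30 left).
With 1 scanner the rate is 1/150, so the rest takes 11/30 ÷ 1/150 = 55 hours.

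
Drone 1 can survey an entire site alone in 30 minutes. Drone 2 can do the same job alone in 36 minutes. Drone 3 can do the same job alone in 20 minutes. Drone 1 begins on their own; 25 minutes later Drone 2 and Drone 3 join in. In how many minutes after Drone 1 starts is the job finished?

In the first 25 minutes Drone 1 alone does 25/30 = 5/6 of the job, leaving 1/6.
Once everyone is working, combined rate: 1/30 + 1/36 + 1/20 = (6 + 5 + 9)/180 = 20/180 = 1/9 per minute.
Remaining 1/6 at 1/9 per minute takes 3/2 minutes.
Total from the start = 25 + 3/2 = 53/2 minutes.

53/2 minutes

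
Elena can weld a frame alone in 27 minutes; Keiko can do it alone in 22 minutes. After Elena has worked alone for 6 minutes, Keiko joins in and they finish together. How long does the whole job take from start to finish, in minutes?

108/7 minutes

In 6 minutes Elena does 6/27 = 2/9 of the job, leaving 7/9.
Elena and Keiko together work at 49/594 per minute, so finishing takes 7/9 ÷ 49/594 = 66/7 minutes.
Total time = 6 + 66/7 = 108/7 minutes.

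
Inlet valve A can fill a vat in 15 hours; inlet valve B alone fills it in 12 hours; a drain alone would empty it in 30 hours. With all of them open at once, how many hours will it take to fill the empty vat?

Net rate = 1/15 + 1/12 − 1/30 = (4 + 5 − 2)/60 = 7/60 per hour.
Filling time = 1 ÷ (7/60) = 60/7 hours.

60/7 hours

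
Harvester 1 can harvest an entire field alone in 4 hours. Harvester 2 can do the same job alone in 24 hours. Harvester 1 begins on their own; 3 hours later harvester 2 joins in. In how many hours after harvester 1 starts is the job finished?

In the first 3 hours harvester 1 alone does 3/4 of the job, leaving 1/4.
Once everyone is working, combined rate: 1/4 + 1/24 = (6 + 1)/24 = 7/24 per hour.
Remaining 1/4 at 7/24 per hour takes 6/7 hours.
Total from the start = 3 + 6/7 = 27/7 hours.

27/7 hours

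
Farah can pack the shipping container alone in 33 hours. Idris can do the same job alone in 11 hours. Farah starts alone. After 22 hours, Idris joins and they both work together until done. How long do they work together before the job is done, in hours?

11/4 hours

In the first 22 hours Farah alone does 22/33 = 2/3 of the job, leaving 1/3.
Once everyone is working, combined rate: 1/33 + 1/11 = (1 + 3)/33 = 4/33 per hour.
Remaining 1/3 at 4/33 per hour takes 11/4 hours.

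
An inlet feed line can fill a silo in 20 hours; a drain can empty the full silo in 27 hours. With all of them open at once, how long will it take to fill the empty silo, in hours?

Net rate = 1/20 − 1/27 = (27 − 20)/540 = 7/540 per hour.
Filling time = 1 ÷ (7/540) = 540/7 hours.

540/7 hours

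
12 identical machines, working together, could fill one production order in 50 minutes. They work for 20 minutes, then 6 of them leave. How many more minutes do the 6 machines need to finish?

60 minutes

One machine does 1/600 of the job per minute.
After 20 minutes with 12 machines, 2/5 is done (3/5 left).
With 6 machines the rate is 6/600 = 1/100, so the rest takes 3/5 ÷ 1/100 = 60 minutes.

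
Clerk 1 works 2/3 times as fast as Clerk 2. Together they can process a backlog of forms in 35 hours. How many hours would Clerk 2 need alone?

Let Clerk 2's rate be r; then Clerk 1's rate is (2/3)r, so together (2/3 + 1)r = (5/3)r = 1/35.
Thus r = 3/175 per hour.
Clerk 2 alone: 175/3 hours; Clerk 1 alone: 175/2 hours.

175/3 hours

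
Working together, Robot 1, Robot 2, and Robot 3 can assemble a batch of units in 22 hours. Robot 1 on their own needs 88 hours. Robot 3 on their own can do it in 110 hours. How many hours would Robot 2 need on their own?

40 hours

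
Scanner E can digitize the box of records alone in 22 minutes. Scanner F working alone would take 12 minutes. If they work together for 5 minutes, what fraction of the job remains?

Combined rate: 1/22 + 1/12 = (6 + 11)/132 = 17/132 per minute.
In 5 minutes they complete 5·17/132 = 85/132 of the job.
So 47/132 remains.

47/132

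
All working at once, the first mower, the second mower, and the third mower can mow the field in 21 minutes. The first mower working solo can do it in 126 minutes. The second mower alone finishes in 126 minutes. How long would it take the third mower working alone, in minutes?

63/2 minutes

Combined rate is 1/21 per minute.
Known contribution: 1/126 + 1/126 = (1 + 1)/126 = 2/126 = 1/63 per minute.
So the third mower's rate is 1/21 − 1/63 = 2/63, meaning 63/2 minutes alone.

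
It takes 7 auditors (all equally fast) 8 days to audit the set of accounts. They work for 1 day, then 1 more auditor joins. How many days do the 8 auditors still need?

One auditor does 1/56 of the job per day.
After 1 day with 7 auditors, 1/8 is done (7/8 left).
With 8 auditors the rate is 8/56 = 1/7, so the rest takes 7/8 ÷ 1/7 = 49/8 days.

49/8 days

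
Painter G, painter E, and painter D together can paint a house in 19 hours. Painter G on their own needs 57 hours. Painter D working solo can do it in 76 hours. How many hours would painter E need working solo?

228/5 hours

Combined rate is 1/19 per hour.
Known contribution: 1/57 + 1/76 = (4 + 3)/228 = 7/228 per hour.
So painter E's rate is 1/19 − 7/228 = 5/228, meaning 228/5 hours alone.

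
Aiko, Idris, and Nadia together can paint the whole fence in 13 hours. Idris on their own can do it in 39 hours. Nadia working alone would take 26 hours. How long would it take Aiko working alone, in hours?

Combined rate is 1/13 per hour.
Known contribution: 1/39 + 1/26 = (2 + 3)/78 = 5/78 per hour.
So Aiko's rate is 1/13 − 5/78 = 1/78, meaning 78 hours alone.

78 hours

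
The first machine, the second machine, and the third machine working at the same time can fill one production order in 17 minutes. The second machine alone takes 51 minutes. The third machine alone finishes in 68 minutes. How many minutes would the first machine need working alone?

Combined rate is 1/17 per minute.
Known contribution: 1/51 + 1/68 = (4 + 3)/204 = 7/204 per minute.
So the first machine's rate is 1/17 − 7/204 = 5/204, meaning 204/5 minutes alone.

204/5 minutes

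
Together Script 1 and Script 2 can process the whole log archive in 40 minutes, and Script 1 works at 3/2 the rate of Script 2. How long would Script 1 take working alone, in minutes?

200/3 minutes

Let Script 2's rate be r; then Script 1's rate is (3/2)r, so together (3/2 + 1)r = (5/2)r = 1/40.
Thus r = 1/100 per minute.
Script 2 alone: 100 minutes; Script 1 alone: 200/3 minutes.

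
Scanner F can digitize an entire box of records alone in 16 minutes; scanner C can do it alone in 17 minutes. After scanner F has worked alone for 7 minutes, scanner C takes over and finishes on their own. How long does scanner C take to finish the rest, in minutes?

In 7 minutes scanner F does 7/16 of the job, leaving 9/16.
Scanner C works at 1/17 per minute, so finishing takes 9/16 ÷ 1/17 = 153/16 minutes.

153/16 minutes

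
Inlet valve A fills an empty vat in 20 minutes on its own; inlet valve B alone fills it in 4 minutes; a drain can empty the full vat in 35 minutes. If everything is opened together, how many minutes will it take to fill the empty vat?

70/19 minutes

Net rate = 1/20 + 1/4 − 1/35 = (7 + 35 − 4)/140 = 38/140 = 19/70 per minute.
Filling time = 1 ÷ (19/70) = 70/19 minutes.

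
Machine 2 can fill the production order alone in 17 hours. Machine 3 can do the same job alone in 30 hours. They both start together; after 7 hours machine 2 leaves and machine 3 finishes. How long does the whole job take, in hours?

In the first 7 hours the combined rate is 47/510, so 329/510 of the job is done, leaving 181/510.
After machine 2 leaves the rate is 1/30 per hour; the remaining 181/510 takes 181/17 hours.
Total = 7 + 181/17 = 300/17 hours.

300/17 hours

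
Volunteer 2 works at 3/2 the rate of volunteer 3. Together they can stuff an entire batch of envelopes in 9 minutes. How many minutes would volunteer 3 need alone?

Let volunteer 3's rate be r; then volunteer 2's rate is (3/2)r, so together (3/2 + 1)r = (5/2)r = 1/9.
Thus r = 2/45 per minute.
Volunteer 3 alone: 45/2 minutes; volunteer 2 alone: 15 minutes.

45/2 minutes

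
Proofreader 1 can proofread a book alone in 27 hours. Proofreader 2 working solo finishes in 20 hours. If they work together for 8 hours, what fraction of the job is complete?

94/135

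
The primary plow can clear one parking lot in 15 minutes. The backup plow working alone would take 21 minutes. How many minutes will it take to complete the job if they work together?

35/4 minutes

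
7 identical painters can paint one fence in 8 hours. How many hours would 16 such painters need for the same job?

Total work is 7·8 = 56 painter-hours.
With 16 painters: 56/16 = 7/2 hours.

7/2 hours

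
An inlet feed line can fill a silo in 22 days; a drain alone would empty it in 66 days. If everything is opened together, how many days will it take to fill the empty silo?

Net rate = 1/22 − 1/66 = (3 − 1)/66 = 2/66 = 1/33 per day.
Filling time = 1 ÷ (1/33) = 33 days.

33 days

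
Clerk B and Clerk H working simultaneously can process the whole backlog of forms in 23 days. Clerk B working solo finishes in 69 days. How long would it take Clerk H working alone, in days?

Combined rate is 1/23 per day.
Known contribution: 1/69 per day.
So Clerk H's rate is 1/23 − 1/69 = 2/69, meaning 69/2 days alone.

69/2 days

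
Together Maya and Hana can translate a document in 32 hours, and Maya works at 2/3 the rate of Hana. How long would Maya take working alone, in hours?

80 hours

Let Hana's rate be r; then Maya's rate is (2/3)r, so together (2/3 + 1)r = (5/3)r = 1/32.
Thus r = 3/160 per hour.
Hana alone: 160/3 hours; Maya alone: 80 hours.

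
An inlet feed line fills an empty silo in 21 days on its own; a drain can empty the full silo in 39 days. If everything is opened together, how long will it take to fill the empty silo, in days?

Net rate = 1/21 − 1/39 = (13 − 7)/273 = 6/273 = 2/91 per day.
Filling time = 1 ÷ (2/91) = 91/2 days.

91/2 days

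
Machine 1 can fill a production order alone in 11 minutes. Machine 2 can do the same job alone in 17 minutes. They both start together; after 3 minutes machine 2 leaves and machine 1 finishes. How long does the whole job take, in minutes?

154/17 minutes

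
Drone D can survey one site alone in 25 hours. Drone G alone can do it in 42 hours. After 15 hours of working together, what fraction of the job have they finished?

Combined rate: 1/25 + 1/42 = (42 + 25)/1050 = 67/1050 per hour.
In 15 hours they complete 15·67/1050 = 67/70 of the job.

67/70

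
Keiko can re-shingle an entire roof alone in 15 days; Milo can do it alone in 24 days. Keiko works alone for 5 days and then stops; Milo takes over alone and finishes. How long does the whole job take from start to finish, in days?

21 days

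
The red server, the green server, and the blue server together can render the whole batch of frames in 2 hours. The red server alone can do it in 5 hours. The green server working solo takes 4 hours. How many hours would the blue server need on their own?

20 hours

Combined rate is 1/2 per hour.
Known contribution: 1/5 + 1/4 = (4 + 5)/20 = 9/20 per hour.
So the blue server's rate is 1/2 − 9/20 = 1/20, meaning 20 hours alone.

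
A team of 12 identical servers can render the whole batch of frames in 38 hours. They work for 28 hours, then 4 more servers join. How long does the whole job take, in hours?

One server does 1/456 of the job per hour.
After 28 hours with 12 servers, 14/19 is done (5/19 left).
With 16 servers the rate is 16/456 = 2/57, so the rest takes 5/19 ÷ 2/57 = 15/2 hours.
Total = 28 + 15/2 = 71/2 hours.

71/2 hours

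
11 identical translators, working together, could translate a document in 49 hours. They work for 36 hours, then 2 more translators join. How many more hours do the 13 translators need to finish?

11 hours

One translator does 1/539 of the job per hour.
After 36 hours with 11 translators, 36/49 is done (13/49 left).
With 13 translators the rate is 13/539, so the rest takes 13/49 ÷ 13/539 = 11 hours.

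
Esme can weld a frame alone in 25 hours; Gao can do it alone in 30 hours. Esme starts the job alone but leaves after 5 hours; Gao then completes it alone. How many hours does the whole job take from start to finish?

29 hours

In 5 hours Esme does 5/25 = 1/5 of the job, leaving 4/5.
Gao works at 1/30 per hour, so finishing takes 4/5 ÷ 1/30 = 24 hours.
Total time = 5 + 24 = 29 hours.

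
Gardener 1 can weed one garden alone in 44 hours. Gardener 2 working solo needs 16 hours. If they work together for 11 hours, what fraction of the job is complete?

15/16

Combined rate: 1/44 + 1/16 = (4 + 11)/176 = 15/176 per hour.
In 11 hours they complete 11·15/176 = 15/16 of the job.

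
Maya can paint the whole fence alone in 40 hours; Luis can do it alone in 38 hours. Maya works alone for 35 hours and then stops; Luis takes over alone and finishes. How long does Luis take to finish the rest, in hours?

19/4 hours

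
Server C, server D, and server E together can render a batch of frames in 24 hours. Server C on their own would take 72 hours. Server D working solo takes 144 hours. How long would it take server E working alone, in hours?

Combined rate is 1/24 per hour.
Known contribution: 1/72 + 1/144 = (2 + 1)/144 = 3/144 = 1/48 per hour.
So server E's rate is 1/24 − 1/48 = 1/48, meaning 48 hours alone.

48 hours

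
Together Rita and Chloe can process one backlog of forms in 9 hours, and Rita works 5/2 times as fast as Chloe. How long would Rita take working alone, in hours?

63/5 hours

Let Chloe's rate be r; then Rita's rate is (5/2)r, so together (5/2 + 1)r = (7/2)r = 1/9.
Thus r = 2/63 per hour.
Chloe alone: 63/2 hours; Rita alone: 63/5 hours.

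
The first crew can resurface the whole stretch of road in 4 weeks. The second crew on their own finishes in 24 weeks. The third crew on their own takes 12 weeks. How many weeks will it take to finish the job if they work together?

8/3 weeks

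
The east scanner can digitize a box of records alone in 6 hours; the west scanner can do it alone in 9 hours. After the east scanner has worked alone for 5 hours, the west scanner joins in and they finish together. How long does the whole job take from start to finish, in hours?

28/5 hours

In 5 hours the east scanner does 5/6 of the job, leaving 1/6.
The east scanner and the west scanner together work at 5/18 per hour, so finishing takes 1/6 ÷ 5/18 = 3/5 hours.
Total time = 5 + 3/5 = 28/5 hours.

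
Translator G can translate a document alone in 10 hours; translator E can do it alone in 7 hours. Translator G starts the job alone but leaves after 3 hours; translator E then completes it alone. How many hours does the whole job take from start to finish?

In 3 hours translator G does 3/10 of the job, leaving 7/10.
Translator E works at 1/7 per hour, so finishing takes 7/10 ÷ 1/7 = 49/10 hours.
Total time = 3 + 49/10 = 79/10 hours.

79/10 hours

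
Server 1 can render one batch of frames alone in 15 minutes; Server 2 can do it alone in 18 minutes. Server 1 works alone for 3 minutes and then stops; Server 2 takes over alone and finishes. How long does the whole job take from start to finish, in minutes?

In 3 minutes Server 1 does 3/15 = 1/5 of the job, leaving 4/5.
Server 2 works at 1/18 per minute, so finishing takes 4/5 ÷ 1/18 = 72/5 minutes.
Total time = 3 + 72/5 = 87/5 minutes.

87/5 minutes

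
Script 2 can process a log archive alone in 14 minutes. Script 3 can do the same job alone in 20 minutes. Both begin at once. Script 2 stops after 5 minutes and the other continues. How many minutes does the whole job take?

In the first 5 minutes the combined rate is 17/140, so 17/28 of the job is done, leaving 11/28.
After script 2 leaves the rate is 1/20 per minute; the remaining 11/28 takes 55/7 minutes.
Total = 5 + 55/7 = 90/7 minutes.

90/7 minutes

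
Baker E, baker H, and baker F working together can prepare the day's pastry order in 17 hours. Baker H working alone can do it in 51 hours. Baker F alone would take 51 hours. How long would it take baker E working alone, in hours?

Combined rate is 1/17 per hour.
Known contribution: 1/51 + 1/51 = (1 + 1)/51 = 2/51 per hour.
So baker E's rate is 1/17 − 2/51 = 1/51, meaning 51 hours alone.

51 hours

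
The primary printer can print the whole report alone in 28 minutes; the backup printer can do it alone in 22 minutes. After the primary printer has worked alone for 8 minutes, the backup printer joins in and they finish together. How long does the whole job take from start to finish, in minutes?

In 8 minutes the primary printer does 8/28 = 2/7 of the job, leaving 5/7.
The primary printer and the backup printer together work at 25/308 per minute, so finishing takes 5/7 ÷ 25/308 = 44/5 minutes.
Total time = 8 + 44/5 = 84/5 minutes.

84/5 minutes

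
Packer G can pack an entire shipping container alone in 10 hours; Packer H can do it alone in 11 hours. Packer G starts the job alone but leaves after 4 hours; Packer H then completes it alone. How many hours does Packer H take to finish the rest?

In 4 hours Packer G does 4/10 = 2/5 of the job, leaving 3/5.
Packer H works at 1/11 per hour, so finishing takes 3/5 ÷ 1/11 = 33/5 hours.

33/5 hours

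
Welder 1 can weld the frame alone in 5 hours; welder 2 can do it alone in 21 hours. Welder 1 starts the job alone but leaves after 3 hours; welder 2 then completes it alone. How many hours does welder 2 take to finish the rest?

42/5 hours

In 3 hours welder 1 does 3/5 of the job, leaving 2/5.
Welder 2 works at 1/21 per hour, so finishing takes 2/5 ÷ 1/21 = 42/5 hours.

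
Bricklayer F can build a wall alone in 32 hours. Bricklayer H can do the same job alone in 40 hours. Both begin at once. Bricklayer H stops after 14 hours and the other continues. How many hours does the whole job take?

104/5 hours

In the first 14 hours the combined rate is 9/160, so 63/80 of the job is done, leaving 17/80.
After bricklayer H leaves the rate is 1/32 per hour; the remaining 17/80 takes 34/5 hours.
Total = 14 + 34/5 = 104/5 hours.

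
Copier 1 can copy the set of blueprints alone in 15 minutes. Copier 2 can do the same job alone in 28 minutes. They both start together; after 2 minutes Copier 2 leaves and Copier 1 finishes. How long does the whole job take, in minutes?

In the first 2 minutes the combined rate is 43/420, so 43/210 of the job is done, leaving 167/210.
After Copier 2 leaves the rate is 1/15 per minute; the remaining 167/210 takes 167/14 minutes.
Total = 2 + 167/14 = 195/14 minutes.

195/14 minutes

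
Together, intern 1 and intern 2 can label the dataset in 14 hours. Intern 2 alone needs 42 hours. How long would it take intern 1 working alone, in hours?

21 hours

Combined rate is 1/14 per hour.
Known contribution: 1/42 per hour.
So intern 1's rate is 1/14 − 1/42 = 1/21, meaning 21 hours alone.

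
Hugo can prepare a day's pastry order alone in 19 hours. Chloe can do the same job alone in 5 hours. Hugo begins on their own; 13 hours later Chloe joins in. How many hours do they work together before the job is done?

5/4 hours

In the first 13 hours Hugo alone does 13/19 of the job, leaving 6/19.
Once everyone is working, combined rate: 1/19 + 1/5 = (5 + 19)/95 = 24/95 per hour.
Remaining 6/19 at 24/95 per hour takes 5/4 hours.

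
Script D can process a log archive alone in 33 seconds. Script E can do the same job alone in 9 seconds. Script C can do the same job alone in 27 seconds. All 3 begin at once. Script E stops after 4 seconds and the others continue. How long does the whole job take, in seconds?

33/4 seconds

In the first 4 seconds the combined rate is 53/297, so 212/297 of the job is done, leaving 85/297.
After Script E leaves the rate is 20/297 per second; the remaining 85/297 takes 17/4 seconds.
Total = 4 + 17/4 = 33/4 seconds.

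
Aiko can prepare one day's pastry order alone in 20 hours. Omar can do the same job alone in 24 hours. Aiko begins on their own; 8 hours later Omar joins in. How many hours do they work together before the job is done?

72/11 hours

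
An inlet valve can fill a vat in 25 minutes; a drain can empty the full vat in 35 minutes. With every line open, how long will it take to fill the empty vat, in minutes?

175/2 minutes

Net rate = 1/25 − 1/35 = (7 − 5)/175 = 2/175 per minute.
Filling time = 1 ÷ (2/175) = 175/2 minutes.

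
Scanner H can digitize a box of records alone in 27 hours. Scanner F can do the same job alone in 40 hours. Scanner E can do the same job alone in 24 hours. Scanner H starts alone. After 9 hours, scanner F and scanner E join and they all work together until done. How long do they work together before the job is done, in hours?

In the first 9 hours scanner H alone does 9/27 = 1/3 of the job, leaving 2/3.
Once everyone is working, combined rate: 1/27 + 1/40 + 1/24 = (40 + 27 + 45)/1080 = 112/1080 = 14/135 per hour.
Remaining 2/3 at 14/135 per hour takes 45/7 hours.

45/7 hours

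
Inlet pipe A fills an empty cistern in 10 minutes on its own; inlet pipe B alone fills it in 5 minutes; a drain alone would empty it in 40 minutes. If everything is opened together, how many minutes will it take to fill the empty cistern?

40/11 minutes

Net rate = 1/10 + 1/5 − 1/40 = (4 + 8 − 1)/40 = 11/40 per minute.
Filling time = 1 ÷ (11/40) = 40/11 minutes.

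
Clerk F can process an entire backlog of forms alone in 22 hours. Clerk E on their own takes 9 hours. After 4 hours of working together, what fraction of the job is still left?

Combined rate: 1/22 + 1/9 = (9 + 22)/198 = 31/198 per hour.
In 4 hours they complete 4·31/198 = 62/99 of the job.
So 37/99 remains.

37/99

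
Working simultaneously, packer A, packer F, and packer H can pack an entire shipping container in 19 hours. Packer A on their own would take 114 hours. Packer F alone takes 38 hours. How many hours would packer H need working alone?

57 hours

Combined rate is 1/19 per hour.
Known contribution: 1/114 + 1/38 = (1 + 3)/114 = 4/114 = 2/57 per hour.
So packer H's rate is 1/19 − 2/57 = 1/57, meaning 57 hours alone.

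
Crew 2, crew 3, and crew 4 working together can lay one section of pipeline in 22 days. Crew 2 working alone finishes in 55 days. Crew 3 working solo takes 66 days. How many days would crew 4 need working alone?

165/2 days

Combined rate is 1/22 per day.
Known contribution: 1/55 + 1/66 = (6 + 5)/330 = 11/330 = 1/30 per day.
So crew 4's rate is 1/22 − 1/30 = 2/165, meaning 165/2 days alone.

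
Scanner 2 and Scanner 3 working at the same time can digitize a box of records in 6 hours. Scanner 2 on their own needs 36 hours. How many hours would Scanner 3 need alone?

36/5 hours

Combined rate is 1/6 per hour.
Known contribution: 1/36 per hour.
So Scanner 3's rate is 1/6 − 1/36 = 5/36, meaning 36/5 hours alone.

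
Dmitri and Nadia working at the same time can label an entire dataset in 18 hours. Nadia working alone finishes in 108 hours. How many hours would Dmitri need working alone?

108/5 hours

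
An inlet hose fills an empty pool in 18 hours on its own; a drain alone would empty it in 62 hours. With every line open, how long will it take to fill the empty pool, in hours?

279/11 hours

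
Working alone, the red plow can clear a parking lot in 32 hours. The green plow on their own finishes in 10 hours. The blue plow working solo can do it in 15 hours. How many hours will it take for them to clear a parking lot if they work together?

96/19 hours

Combined rate: 1/32 + 1/10 + 1/15 = (15 + 48 + 32)/480 = 95/480 = 19/96 per hour.
Time = 1 ÷ (19/96) = 96/19 hours.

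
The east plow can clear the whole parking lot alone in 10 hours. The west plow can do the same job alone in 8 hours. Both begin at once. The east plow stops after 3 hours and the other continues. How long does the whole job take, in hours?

28/5 hours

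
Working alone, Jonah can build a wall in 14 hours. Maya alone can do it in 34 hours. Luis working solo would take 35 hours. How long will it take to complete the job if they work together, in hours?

Combined rate: 1/14 + 1/34 + 1/35 = (85 + 35 + 34)/1190 = 154/1190 = 11/85 per hour.
Time = 1 ÷ (11/85) = 85/11 hours.

85/11 hours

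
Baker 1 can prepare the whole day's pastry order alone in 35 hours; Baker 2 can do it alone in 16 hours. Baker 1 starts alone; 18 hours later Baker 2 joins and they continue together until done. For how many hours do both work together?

16/3 hours

In 18 hours Baker 1 does 18/35 of the job, leaving 17/35.
Baker 1 and Baker 2 together work at 51/560 per hour, so finishing takes 17/35 ÷ 51/560 = 16/3 hours.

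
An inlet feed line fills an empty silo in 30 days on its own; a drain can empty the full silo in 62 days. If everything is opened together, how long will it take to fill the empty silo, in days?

465/8 days

Net rate = 1/30 − 1/62 = (31 − 15)/930 = 16/930 = 8/465 per day.
Filling time = 1 ÷ (8/465) = 465/8 days.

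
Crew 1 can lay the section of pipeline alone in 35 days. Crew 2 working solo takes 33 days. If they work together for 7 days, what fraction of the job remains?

97/165

Combined rate: 1/35 + 1/33 = (33 + 35)/1155 = 68/1155 per day.
In 7 days they complete 7·68/1155 = 68/165 of the job.
So 97/165 remains.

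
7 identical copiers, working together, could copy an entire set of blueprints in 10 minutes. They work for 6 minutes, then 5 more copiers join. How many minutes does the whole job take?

One copier does 1/70 of the job per minute.
After 6 minutes with 7 copiers, 3/5 is done (2/5 left).
With 12 copiers the rate is 12/70 = 6/35, so the rest takes 2/5 ÷ 6/35 = 7/3 minutes.
Total = 6 + 7/3 = 25/3 minutes.

25/3 minutes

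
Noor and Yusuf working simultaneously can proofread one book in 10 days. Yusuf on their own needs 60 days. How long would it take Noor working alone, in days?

Combined rate is 1/10 per day.
Known contribution: 1/60 per day.
So Noor's rate is 1/10 − 1/60 = 1/12, meaning 12 days alone.

12 days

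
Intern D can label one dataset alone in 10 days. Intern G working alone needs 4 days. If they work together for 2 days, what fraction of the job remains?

Combined rate: 1/10 + 1/4 = (2 + 5)/20 = 7/20 per day.
In 2 days they complete 2·7/20 = 7/10 of the job.
So 3/10 remains.

3/10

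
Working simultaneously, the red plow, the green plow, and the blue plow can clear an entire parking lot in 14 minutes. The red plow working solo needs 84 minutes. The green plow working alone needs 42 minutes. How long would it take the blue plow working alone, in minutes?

Combined rate is 1/14 per minute.
Known contribution: 1/84 + 1/42 = (1 + 2)/84 = 3/84 = 1/28 per minute.
So the blue plow's rate is 1/14 − 1/28 = 1/28, meaning 28 minutes alone.

28 minutes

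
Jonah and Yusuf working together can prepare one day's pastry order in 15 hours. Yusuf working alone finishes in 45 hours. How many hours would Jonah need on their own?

45/2 hours

Combined rate is 1/15 per hour.
Known contribution: 1/45 per hour.
So Jonah's rate is 1/15 − 1/45 = 2/45, meaning 45/2 hours alone.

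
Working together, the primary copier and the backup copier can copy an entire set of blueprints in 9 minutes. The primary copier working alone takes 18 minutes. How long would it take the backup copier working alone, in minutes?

Combined rate is 1/9 per minute.
Known contribution: 1/18 per minute.
So the backup copier's rate is 1/9 − 1/18 = 1/18, meaning 18 minutes alone.

18 minutes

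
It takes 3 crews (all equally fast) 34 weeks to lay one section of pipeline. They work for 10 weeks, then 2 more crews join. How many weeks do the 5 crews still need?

One crew does 1/102 of the job per week.
After 10 weeks with 3 crews, 5/17 is done (12/17 left).
With 5 crews the rate is 5/102, so the rest takes 12/17 ÷ 5/102 = 72/5 weeks.

72/5 weeks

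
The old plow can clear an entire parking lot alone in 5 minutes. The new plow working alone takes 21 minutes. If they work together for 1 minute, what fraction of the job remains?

79/105

Combined rate: 1/5 + 1/21 = (21 + 5)/105 = 26/105 per minute.
In 1 minute they complete 1·26/105 = 26/105 of the job.
So 79/105 remains.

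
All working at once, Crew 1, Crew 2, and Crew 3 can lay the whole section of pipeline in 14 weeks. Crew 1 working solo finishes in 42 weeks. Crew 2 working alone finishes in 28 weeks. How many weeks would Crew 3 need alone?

84 weeks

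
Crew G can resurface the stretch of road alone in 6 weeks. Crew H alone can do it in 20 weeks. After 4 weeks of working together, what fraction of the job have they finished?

Combined rate: 1/6 + 1/20 = (10 + 3)/60 = 13/60 per week.
In 4 weeks they complete 4·13/60 = 13/15 of the job.

13/15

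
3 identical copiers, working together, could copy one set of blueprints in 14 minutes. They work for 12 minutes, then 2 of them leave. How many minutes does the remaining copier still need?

One copier does 1/42 of the job per minute.
After 12 minutes with 3 copiers, 6/7 is done (1/7 left).
With 1 copier the rate is 1/42, so the rest takes 1/7 ÷ 1/42 = 6 minutes.

6 minutes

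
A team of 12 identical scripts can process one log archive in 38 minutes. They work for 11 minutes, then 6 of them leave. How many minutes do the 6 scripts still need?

One script does 1/456 of the job per minute.
After 11 minutes with 12 scripts, 11/38 is done (27/38 left).
With 6 scripts the rate is 6/456 = 1/76, so the rest takes 27/38 ÷ 1/76 = 54 minutes.

54 minutes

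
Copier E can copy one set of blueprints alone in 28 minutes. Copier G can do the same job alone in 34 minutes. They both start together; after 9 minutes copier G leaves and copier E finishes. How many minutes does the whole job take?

350/17 minutes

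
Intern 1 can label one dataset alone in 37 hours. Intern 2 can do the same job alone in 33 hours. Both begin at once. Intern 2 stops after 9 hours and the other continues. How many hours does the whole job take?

In the first 9 hours the combined rate is 70/1221, so 210/407 of the job is done, leaving 197/407.
After Intern 2 leaves the rate is 1/37 per hour; the remaining 197/407 takes 197/11 hours.
Total = 9 + 197/11 = 296/11 hours.

296/11 hours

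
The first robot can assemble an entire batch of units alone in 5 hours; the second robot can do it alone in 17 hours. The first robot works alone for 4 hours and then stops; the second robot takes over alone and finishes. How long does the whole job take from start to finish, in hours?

37/5 hours

In 4 hours the first robot does 4/5 of the job, leaving 1/5.
The second robot works at 1/17 per hour, so finishing takes 1/5 ÷ 1/17 = 17/5 hours.
Total time = 4 + 17/5 = 37/5 hours.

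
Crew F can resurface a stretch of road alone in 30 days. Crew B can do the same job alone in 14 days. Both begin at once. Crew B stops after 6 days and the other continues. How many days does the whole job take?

In the first 6 days the combined rate is 11/105, so 22/35 of the job is done, leaving 13/35.
After Crew B leaves the rate is 1/30 per day; the remaining 13/35 takes 78/7 days.
Total = 6 + 78/7 = 120/7 days.

120/7 days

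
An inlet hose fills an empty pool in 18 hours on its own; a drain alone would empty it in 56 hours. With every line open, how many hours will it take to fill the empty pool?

Net rate = 1/18 − 1/56 = (28 − 9)/504 = 19/504 per hour.
Filling time = 1 ÷ (19/504) = 504/19 hours.

504/19 hours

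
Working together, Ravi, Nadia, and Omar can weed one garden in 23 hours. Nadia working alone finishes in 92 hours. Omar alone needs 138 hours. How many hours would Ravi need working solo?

276/7 hours

Combined rate is 1/23 per hour.
Known contribution: 1/92 + 1/138 = (3 + 2)/276 = 5/276 per hour.
So Ravi's rate is 1/23 − 5/276 = 7/276, meaning 276/7 hours alone.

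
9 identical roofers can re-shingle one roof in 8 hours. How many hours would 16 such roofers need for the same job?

9/2 hours

Total work is 9·8 = 72 roofer-hours.
With 16 roofers: 72/16 = 9/2 hours.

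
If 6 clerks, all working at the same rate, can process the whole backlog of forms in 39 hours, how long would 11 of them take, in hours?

Total work is 6·39 = 234 clerk-hours.
With 11 clerks: 234/11 hours.

234/11 hours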